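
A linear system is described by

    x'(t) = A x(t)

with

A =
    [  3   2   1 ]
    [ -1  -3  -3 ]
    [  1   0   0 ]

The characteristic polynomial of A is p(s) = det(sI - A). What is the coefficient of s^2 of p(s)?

0

Expand det(sI - A) for the 3×3 matrix.
p(s) = s^3 - 8s + 3.
(Check: constant term = det(-A) = (-1)^3 det A = 3; coefficient of s^2 = -tr A = 0.)
The coefficient of s^2 is 0.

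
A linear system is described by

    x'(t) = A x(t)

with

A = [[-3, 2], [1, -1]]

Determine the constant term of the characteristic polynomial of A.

For a 2×2 matrix, det(sI - A) = s^2 - (tr A)s + det A.
tr A = -4, det A = 1.
So p(s) = s^2 + 4s + 1.
The constant term is 1.

1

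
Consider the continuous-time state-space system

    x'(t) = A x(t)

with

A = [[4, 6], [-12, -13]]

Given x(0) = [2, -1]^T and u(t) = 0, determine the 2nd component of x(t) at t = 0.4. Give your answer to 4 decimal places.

det(sI - A) = s^2 - (tr A)s + det A, with tr A = 4 + (-13) = -9 and det A = 4·(-13) - 6·(-12) = -52 - (-72) = 20.
So p(s) = det(sI - A) = s^2 + 9s + 20.
Factor s^2 + 9s + 20: two numbers with sum -9 and product 20 are -4 and -5, so s^2 + 9s + 20 = (s + 4)(s + 5).
Hence p(s) = (s + 4) (s + 5), with roots -5, -4.
The eigenvalues -5, -4 are distinct and real, so A is diagonalisable and x(t) = e^{At} x(0) = V diag(e^{λ_i t}) V^{-1} x(0), where the columns of V are the eigenvectors.
λ = -5: A - (-5)I = [[9, 6], [-12, -8]]. Row 1 gives 9·v1 + 6·v2 = 0, so take v_1 = [-2, 3]^T.
λ = -4: A - (-4)I = [[8, 6], [-12, -9]]. Row 1 gives 8·v1 + 6·v2 = 0, so take v_2 = [-3, 4]^T.
V = [v_1 v_2] = [[-2, -3], [3, 4]] has det V = 1, so V^{-1} = adj(V)/det V = [[4, 3], [-3, -2]].
Modal coordinates z(0) = V^{-1} x(0): 4·2 + 3·(-1) = 5; (-3)·2 + (-2)·(-1) = -4; so z(0) = [5, -4]^T.
x_2(t) = Σ_i (v_i)_2 · z_i(0) · e^{λ_i t} (row 2 of V times the modal terms).
x_2(0.4) = 3·5·e^{-5·0.4} + 4·(-4)·e^{-4·0.4} = 15·0.135335 + (-16)·0.201897 = -1.2003.

-1.2003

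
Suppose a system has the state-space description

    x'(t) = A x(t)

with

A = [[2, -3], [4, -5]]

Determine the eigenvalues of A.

-2, -1

det(sI - A) = s^2 - (tr A)s + det A, with tr A = 2 + (-5) = -3 and det A = 2·(-5) - (-3)·4 = -10 - (-12) = 2.
So p(s) = det(sI - A) = s^2 + 3s + 2.
Factor s^2 + 3s + 2: two numbers with sum -3 and product 2 are -1 and -2, so s^2 + 3s + 2 = (s + 1)(s + 2).
Hence p(s) = (s + 1) (s + 2), with roots -2, -1.
All eigenvalues have negative real part, so the system is asymptotically stable.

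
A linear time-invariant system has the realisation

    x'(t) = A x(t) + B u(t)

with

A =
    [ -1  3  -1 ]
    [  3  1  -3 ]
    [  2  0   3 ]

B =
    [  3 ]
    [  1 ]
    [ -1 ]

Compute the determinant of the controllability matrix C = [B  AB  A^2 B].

908

AB = [[1], [13], [3]]
A^2B = [[35], [7], [11]]
Controllability matrix C = [B  AB  A^2B] = [[3, 1, 35], [1, 13, 7], [-1, 3, 11]]
Expanding along the first row, det(C) = 3·(13·11 - 7·3) - 1·(1·11 - 7·(-1)) + 35·(1·3 - 13·(-1)) = 3·122 - 1·18 + 35·16 = 908
Since det(C) ≠ 0, rank(C) = 3 and the system is completely controllable.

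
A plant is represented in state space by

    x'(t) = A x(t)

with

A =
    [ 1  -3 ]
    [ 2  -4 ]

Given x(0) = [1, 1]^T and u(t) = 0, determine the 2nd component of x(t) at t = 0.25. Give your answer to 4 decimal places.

det(sI - A) = s^2 - (tr A)s + det A, with tr A = 1 + (-4) = -3 and det A = 1·(-4) - (-3)·2 = -4 - (-6) = 2.
So p(s) = det(sI - A) = s^2 + 3s + 2.
Factor s^2 + 3s + 2: two numbers with sum -3 and product 2 are -1 and -2, so s^2 + 3s + 2 = (s + 1)(s + 2).
Hence p(s) = (s + 1) (s + 2), with roots -2, -1.
The eigenvalues -2, -1 are distinct and real, so A is diagonalisable and x(t) = e^{At} x(0) = V diag(e^{λ_i t}) V^{-1} x(0), where the columns of V are the eigenvectors.
λ = -2: A - (-2)I = [[3, -3], [2, -2]]. Row 1 gives 3·v1 + (-3)·v2 = 0, so take v_1 = [1, 1]^T.
λ = -1: A - (-1)I = [[2, -3], [2, -3]]. Row 1 gives 2·v1 + (-3)·v2 = 0, so take v_2 = [3, 2]^T.
V = [v_1 v_2] = [[1, 3], [1, 2]] has det V = -1, so V^{-1} = adj(V)/det V = [[-2, 3], [1, -1]].
Modal coordinates z(0) = V^{-1} x(0): (-2)·1 + 3·1 = 1; 1·1 + (-1)·1 = 0; so z(0) = [1, 0]^T.
x_2(t) = Σ_i (v_i)_2 · z_i(0) · e^{λ_i t} (row 2 of V times the modal terms).
x_2(0.25) = 1·1·e^{-2·0.25} + 2·0·e^{-1·0.25} = 1·0.606531 + 0·0.778801 = 0.6065.

0.6065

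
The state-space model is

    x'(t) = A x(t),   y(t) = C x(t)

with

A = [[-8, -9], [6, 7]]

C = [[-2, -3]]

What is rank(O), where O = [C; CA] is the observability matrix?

1

CA = [[-2, -3]]
Observability matrix O = [C; CA] = [[-2, -3], [-2, -3]]
Every row of O is a scalar multiple of row 1 = [-2, -3] (multipliers 1, 1), so the rows span a one-dimensional space.
O ≠ 0, hence rank(O) = 1.
rank(O) = 1 < n = 2, so the pair (A, C) is not completely observable.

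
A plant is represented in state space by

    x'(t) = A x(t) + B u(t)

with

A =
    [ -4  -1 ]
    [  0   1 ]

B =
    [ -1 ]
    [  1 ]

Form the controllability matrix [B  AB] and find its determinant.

AB = [[3], [1]]
Controllability matrix C = [B  AB] = [[-1, 3], [1, 1]]
det(C) = (-1)·1 - 3·1 = -1 - 3 = -4
Since det(C) ≠ 0, rank(C) = 2 and the system is completely controllable.

-4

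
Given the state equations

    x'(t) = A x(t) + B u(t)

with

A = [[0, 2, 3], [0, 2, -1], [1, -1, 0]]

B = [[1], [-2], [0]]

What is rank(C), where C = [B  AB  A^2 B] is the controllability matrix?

AB = [[-4], [-4], [3]]
A^2B = [[1], [-11], [0]]
Controllability matrix C = [B  AB  A^2B] = [[1, -4, 1], [-2, -4, -11], [0, 3, 0]]
det(C) = 1·((-4)·0 - (-11)·3) - (-4)·((-2)·0 - (-11)·0) + 1·((-2)·3 - (-4)·0) = 1·33 - (-4)·0 + 1·(-6) = 27 ≠ 0, so rank(C) = 3.
rank(C) = 3 = n, so the pair (A, B) is completely controllable.

3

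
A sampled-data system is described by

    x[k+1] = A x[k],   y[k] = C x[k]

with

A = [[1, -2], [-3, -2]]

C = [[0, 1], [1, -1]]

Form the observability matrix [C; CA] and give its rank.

2

CA = [[-3, -2], [4, 0]]
Observability matrix O = [C; CA] = [[0, 1], [1, -1], [-3, -2], [4, 0]]
Take the 2×2 submatrix of O formed by rows 1, 2: [[0, 1], [1, -1]]. Its determinant is 0·(-1) - 1·1 = 0 - 1 = -1 ≠ 0.
So rank(O) ≥ 2; since O has 2 columns, rank(O) = 2.
rank(O) = 2 = n, so the pair (A, C) is completely observable.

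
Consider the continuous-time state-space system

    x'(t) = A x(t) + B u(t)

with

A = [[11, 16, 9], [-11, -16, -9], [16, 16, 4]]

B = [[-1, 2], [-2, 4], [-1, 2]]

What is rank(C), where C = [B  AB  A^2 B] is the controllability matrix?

AB = [[-52, 104], [52, -104], [-52, 104]]
A^2B = [[-208, 416], [208, -416], [-208, 416]]
Controllability matrix C = [B  AB  A^2B] = [[-1, 2, -52, 104, -208, 416], [-2, 4, 52, -104, 208, -416], [-1, 2, -52, 104, -208, 416]]
The rows r1, r2, r3 of C are linearly dependent: -r1 + r3 = 0 (check each entry), so rank(C) ≤ 2.
The 2×2 minor from rows 1, 2, columns 1, 3 is (-1)·52 - (-52)·(-2) = -52 - 104 = -156 ≠ 0, so rank(C) = 2.
rank(C) = 2 < n = 3, so the pair (A, B) is not completely controllable.

2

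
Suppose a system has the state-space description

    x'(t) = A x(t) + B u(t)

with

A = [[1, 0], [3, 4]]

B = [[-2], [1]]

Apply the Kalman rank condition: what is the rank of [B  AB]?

AB = [[-2], [-2]]
Controllability matrix C = [B  AB] = [[-2, -2], [1, -2]]
det(C) = (-2)·(-2) - (-2)·1 = 4 - (-2) = 6 ≠ 0, so rank(C) = 2.
rank(C) = 2 = n, so the pair (A, B) is completely controllable.

2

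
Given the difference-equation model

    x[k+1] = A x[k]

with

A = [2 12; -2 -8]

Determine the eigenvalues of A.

det(zI - A) = z^2 - (tr A)z + det A, with tr A = 2 + (-8) = -6 and det A = 2·(-8) - 12·(-2) = -16 - (-24) = 8.
So p(z) = det(zI - A) = z^2 + 6z + 8.
Factor z^2 + 6z + 8: two numbers with sum -6 and product 8 are -2 and -4, so z^2 + 6z + 8 = (z + 2)(z + 4).
Hence p(z) = (z + 2) (z + 4), with roots -4, -2.

-4, -2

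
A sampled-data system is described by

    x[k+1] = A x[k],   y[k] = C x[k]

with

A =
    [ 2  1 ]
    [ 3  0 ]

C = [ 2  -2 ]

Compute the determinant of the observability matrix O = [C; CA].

CA = [[-2, 2]]
Observability matrix O = [C; CA] = [[2, -2], [-2, 2]]
det(O) = 2·2 - (-2)·(-2) = 4 - 4 = 0
Since det(O) = 0, rank(O) < 2 and the system is not completely observable.

0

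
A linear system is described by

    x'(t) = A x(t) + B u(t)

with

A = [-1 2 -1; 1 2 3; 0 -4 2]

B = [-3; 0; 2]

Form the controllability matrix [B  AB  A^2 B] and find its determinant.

296

AB = [[1], [3], [4]]
A^2B = [[1], [19], [-4]]
Controllability matrix C = [B  AB  A^2B] = [[-3, 1, 1], [0, 3, 19], [2, 4, -4]]
Expanding along the first row, det(C) = (-3)·(3·(-4) - 19·4) - 1·(0·(-4) - 19·2) + 1·(0·4 - 3·2) = (-3)·(-88) - 1·(-38) + 1·(-6) = 296
Since det(C) ≠ 0, rank(C) = 3 and the system is completely controllable.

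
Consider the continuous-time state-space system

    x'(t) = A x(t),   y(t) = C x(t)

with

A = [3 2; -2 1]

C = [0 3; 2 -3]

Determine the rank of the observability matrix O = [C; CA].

CA = [[-6, 3], [12, 1]]
Observability matrix O = [C; CA] = [[0, 3], [2, -3], [-6, 3], [12, 1]]
Take the 2×2 submatrix of O formed by rows 1, 2: [[0, 3], [2, -3]]. Its determinant is 0·(-3) - 3·2 = 0 - 6 = -6 ≠ 0.
So rank(O) ≥ 2; since O has 2 columns, rank(O) = 2.
rank(O) = 2 = n, so the pair (A, C) is completely observable.

2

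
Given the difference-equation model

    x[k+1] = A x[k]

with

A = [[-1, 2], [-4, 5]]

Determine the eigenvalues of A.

1, 3

det(zI - A) = z^2 - (tr A)z + det A, with tr A = (-1) + 5 = 4 and det A = (-1)·5 - 2·(-4) = -5 - (-8) = 3.
So p(z) = det(zI - A) = z^2 - 4z + 3.
Factor z^2 - 4z + 3: two numbers with sum 4 and product 3 are 3 and 1, so z^2 - 4z + 3 = (z - 3)(z - 1).
Hence p(z) = (z - 3) (z - 1), with roots 1, 3.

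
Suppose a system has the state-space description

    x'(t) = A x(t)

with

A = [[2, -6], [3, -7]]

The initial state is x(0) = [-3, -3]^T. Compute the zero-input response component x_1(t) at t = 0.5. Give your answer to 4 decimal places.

det(sI - A) = s^2 - (tr A)s + det A, with tr A = 2 + (-7) = -5 and det A = 2·(-7) - (-6)·3 = -14 - (-18) = 4.
So p(s) = det(sI - A) = s^2 + 5s + 4.
Factor s^2 + 5s + 4: two numbers with sum -5 and product 4 are -1 and -4, so s^2 + 5s + 4 = (s + 1)(s + 4).
Hence p(s) = (s + 1) (s + 4), with roots -4, -1.
The eigenvalues -4, -1 are distinct and real, so A is diagonalisable and x(t) = e^{At} x(0) = V diag(e^{λ_i t}) V^{-1} x(0), where the columns of V are the eigenvectors.
λ = -4: A - (-4)I = [[6, -6], [3, -3]]. Row 1 gives 6·v1 + (-6)·v2 = 0, so take v_1 = [1, 1]^T.
λ = -1: A - (-1)I = [[3, -6], [3, -6]]. Row 1 gives 3·v1 + (-6)·v2 = 0, so take v_2 = [-2, -1]^T.
V = [v_1 v_2] = [[1, -2], [1, -1]] has det V = 1, so V^{-1} = adj(V)/det V = [[-1, 2], [-1, 1]].
Modal coordinates z(0) = V^{-1} x(0): (-1)·(-3) + 2·(-3) = -3; (-1)·(-3) + 1·(-3) = 0; so z(0) = [-3, 0]^T.
x_1(t) = Σ_i (v_i)_1 · z_i(0) · e^{λ_i t} (row 1 of V times the modal terms).
x_1(0.5) = 1·(-3)·e^{-4·0.5} + (-2)·0·e^{-1·0.5} = (-3)·0.135335 + 0·0.606531 = -0.4060.

-0.4060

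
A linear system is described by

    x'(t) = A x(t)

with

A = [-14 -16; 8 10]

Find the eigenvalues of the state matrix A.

det(sI - A) = s^2 - (tr A)s + det A, with tr A = (-14) + 10 = -4 and det A = (-14)·10 - (-16)·8 = -140 - (-128) = -12.
So p(s) = det(sI - A) = s^2 + 4s - 12.
Factor s^2 + 4s - 12: two numbers with sum -4 and product -12 are 2 and -6, so s^2 + 4s - 12 = (s - 2)(s + 6).
Hence p(s) = (s - 2) (s + 6), with roots -6, 2.
At least one eigenvalue has non-negative real part, so the system is not asymptotically stable.

-6, 2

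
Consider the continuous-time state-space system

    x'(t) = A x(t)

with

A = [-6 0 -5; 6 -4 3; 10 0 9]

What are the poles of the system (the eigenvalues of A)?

-4, -1, 4

det(sI - A) = s^3 - (tr A)s^2 + (M11 + M22 + M33)s - det A, where Mii is the 2×2 principal minor of A obtained by deleting row i and column i.
tr A = (-6) + (-4) + 9 = -1; M11 = (-4)·9 - 3·0 = -36 - 0 = -36; M22 = (-6)·9 - (-5)·10 = -54 - (-50) = -4; M33 = (-6)·(-4) - 0·6 = 24 - 0 = 24; sum of minors = -16.
det A = (-6)·((-4)·9 - 3·0) - 0·(6·9 - 3·10) + (-5)·(6·0 - (-4)·10) = (-6)·(-36) - 0·24 + (-5)·40 = 16.
So p(s) = det(sI - A) = s^3 + s^2 - 16s - 16.
Rational-root test: any integer root divides -16. Testing small divisors, s = -1 works: p(-1) = -1 + 1 + 16 + (-16) = 0, so (s + 1) is a factor.
Dividing, p(s) = (s + 1)(s^2 - 16).
Factor s^2 - 16: two numbers with sum 0 and product -16 are 4 and -4, so s^2 - 16 = (s - 4)(s + 4).
Hence p(s) = (s - 4) (s + 1) (s + 4), with roots -4, -1, 4.
At least one eigenvalue has non-negative real part, so the system is not asymptotically stable.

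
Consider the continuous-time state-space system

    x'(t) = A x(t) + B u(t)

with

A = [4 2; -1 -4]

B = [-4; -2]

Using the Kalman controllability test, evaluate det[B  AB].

-88

AB = [[-20], [12]]
Controllability matrix C = [B  AB] = [[-4, -20], [-2, 12]]
det(C) = (-4)·12 - (-20)·(-2) = -48 - 40 = -88
Since det(C) ≠ 0, rank(C) = 2 and the system is completely controllable.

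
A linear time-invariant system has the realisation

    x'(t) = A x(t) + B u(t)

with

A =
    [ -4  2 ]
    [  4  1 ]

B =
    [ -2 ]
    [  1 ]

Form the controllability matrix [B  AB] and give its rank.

2

AB = [[10], [-7]]
Controllability matrix C = [B  AB] = [[-2, 10], [1, -7]]
det(C) = (-2)·(-7) - 10·1 = 14 - 10 = 4 ≠ 0, so rank(C) = 2.
rank(C) = 2 = n, so the pair (A, B) is completely controllable.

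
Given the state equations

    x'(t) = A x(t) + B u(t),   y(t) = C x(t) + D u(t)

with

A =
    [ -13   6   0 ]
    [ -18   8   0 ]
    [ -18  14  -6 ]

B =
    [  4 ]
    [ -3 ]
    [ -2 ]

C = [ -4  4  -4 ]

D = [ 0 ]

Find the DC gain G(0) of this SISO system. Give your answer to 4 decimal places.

49.3333

G(0) = C(-A)^{-1}B + D = -C A^{-1} B + D.
det A = -24, so A^{-1} = (1/-24)·adj(A) = [[2, -3/2, 0], [9/2, -13/4, 0], [9/2, -37/12, -1/6]]
A^{-1} B = [25/2, 111/4, 331/12]^T
C A^{-1} B = -148/3
G(0) = D - C A^{-1} B = 0 - (-148/3) = 148/3 ≈ 49.3333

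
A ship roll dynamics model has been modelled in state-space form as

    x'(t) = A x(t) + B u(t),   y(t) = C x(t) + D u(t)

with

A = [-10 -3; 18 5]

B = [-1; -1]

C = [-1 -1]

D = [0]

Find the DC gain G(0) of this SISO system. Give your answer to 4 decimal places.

G(0) = C(-A)^{-1}B + D = -C A^{-1} B + D.
det A = 4, so A^{-1} = (1/4)·adj(A) = [[5/4, 3/4], [-9/2, -5/2]]
A^{-1} B = [-2, 7]^T
C A^{-1} B = -5
G(0) = D - C A^{-1} B = 0 - (-5) = 5

5.0000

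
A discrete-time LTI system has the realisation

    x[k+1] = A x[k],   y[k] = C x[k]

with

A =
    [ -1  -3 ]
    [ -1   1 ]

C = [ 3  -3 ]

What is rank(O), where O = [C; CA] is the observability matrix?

2

CA = [[0, -12]]
Observability matrix O = [C; CA] = [[3, -3], [0, -12]]
det(O) = 3·(-12) - (-3)·0 = -36 - 0 = -36 ≠ 0, so rank(O) = 2.
rank(O) = 2 = n, so the pair (A, C) is completely observable.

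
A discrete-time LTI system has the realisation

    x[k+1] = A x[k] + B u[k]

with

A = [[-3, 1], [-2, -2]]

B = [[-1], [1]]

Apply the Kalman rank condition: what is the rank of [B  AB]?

AB = [[4], [0]]
Controllability matrix C = [B  AB] = [[-1, 4], [1, 0]]
det(C) = (-1)·0 - 4·1 = 0 - 4 = -4 ≠ 0, so rank(C) = 2.
rank(C) = 2 = n, so the pair (A, B) is completely controllable.

2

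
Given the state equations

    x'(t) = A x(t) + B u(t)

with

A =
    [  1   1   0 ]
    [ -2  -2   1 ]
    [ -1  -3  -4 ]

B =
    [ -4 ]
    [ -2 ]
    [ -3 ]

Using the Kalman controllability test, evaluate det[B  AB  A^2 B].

AB = [[-6], [9], [22]]
A^2B = [[3], [16], [-109]]
Controllability matrix C = [B  AB  A^2B] = [[-4, -6, 3], [-2, 9, 16], [-3, 22, -109]]
Expanding along the first row, det(C) = (-4)·(9·(-109) - 16·22) - (-6)·((-2)·(-109) - 16·(-3)) + 3·((-2)·22 - 9·(-3)) = (-4)·(-1333) - (-6)·266 + 3·(-17) = 6877
Since det(C) ≠ 0, rank(C) = 3 and the system is completely controllable.

6877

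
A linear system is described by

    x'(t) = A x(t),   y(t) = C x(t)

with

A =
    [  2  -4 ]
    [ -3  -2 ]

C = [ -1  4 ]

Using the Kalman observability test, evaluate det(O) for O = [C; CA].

CA = [[-14, -4]]
Observability matrix O = [C; CA] = [[-1, 4], [-14, -4]]
det(O) = (-1)·(-4) - 4·(-14) = 4 - (-56) = 60
Since det(O) ≠ 0, rank(O) = 2 and the system is completely observable.

60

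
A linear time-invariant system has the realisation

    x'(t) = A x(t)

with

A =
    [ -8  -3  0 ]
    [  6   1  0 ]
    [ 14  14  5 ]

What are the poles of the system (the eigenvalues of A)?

det(sI - A) = s^3 - (tr A)s^2 + (M11 + M22 + M33)s - det A, where Mii is the 2×2 principal minor of A obtained by deleting row i and column i.
tr A = (-8) + 1 + 5 = -2; M11 = 1·5 - 0·14 = 5 - 0 = 5; M22 = (-8)·5 - 0·14 = -40 - 0 = -40; M33 = (-8)·1 - (-3)·6 = -8 - (-18) = 10; sum of minors = -25.
det A = (-8)·(1·5 - 0·14) - (-3)·(6·5 - 0·14) + 0·(6·14 - 1·14) = (-8)·5 - (-3)·30 + 0·70 = 50.
So p(s) = det(sI - A) = s^3 + 2s^2 - 25s - 50.
Rational-root test: any integer root divides -50. Testing small divisors, s = -2 works: p(-2) = -8 + 8 + 50 + (-50) = 0, so (s + 2) is a factor.
Dividing, p(s) = (s + 2)(s^2 - 25).
Factor s^2 - 25: two numbers with sum 0 and product -25 are 5 and -5, so s^2 - 25 = (s - 5)(s + 5).
Hence p(s) = (s - 5) (s + 2) (s + 5), with roots -5, -2, 5.
At least one eigenvalue has non-negative real part, so the system is not asymptotically stable.

-5, -2, 5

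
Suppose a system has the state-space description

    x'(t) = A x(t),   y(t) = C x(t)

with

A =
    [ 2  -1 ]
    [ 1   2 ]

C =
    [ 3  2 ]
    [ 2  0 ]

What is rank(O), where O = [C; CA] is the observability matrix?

CA = [[8, 1], [4, -2]]
Observability matrix O = [C; CA] = [[3, 2], [2, 0], [8, 1], [4, -2]]
Take the 2×2 submatrix of O formed by rows 1, 2: [[3, 2], [2, 0]]. Its determinant is 3·0 - 2·2 = 0 - 4 = -4 ≠ 0.
So rank(O) ≥ 2; since O has 2 columns, rank(O) = 2.
rank(O) = 2 = n, so the pair (A, C) is completely observable.

2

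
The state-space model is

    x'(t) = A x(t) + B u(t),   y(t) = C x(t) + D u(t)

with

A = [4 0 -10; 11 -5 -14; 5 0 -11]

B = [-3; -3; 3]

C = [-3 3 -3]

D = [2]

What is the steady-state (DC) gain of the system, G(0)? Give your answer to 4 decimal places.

13.7000

G(0) = C(-A)^{-1}B + D = -C A^{-1} B + D.
det A = -30, so A^{-1} = (1/-30)·adj(A) = [[-11/6, 0, 5/3], [-17/10, -1/5, 9/5], [-5/6, 0, 2/3]]
A^{-1} B = [21/2, 111/10, 9/2]^T
C A^{-1} B = -117/10
G(0) = D - C A^{-1} B = 2 - (-117/10) = 137/10 ≈ 13.7000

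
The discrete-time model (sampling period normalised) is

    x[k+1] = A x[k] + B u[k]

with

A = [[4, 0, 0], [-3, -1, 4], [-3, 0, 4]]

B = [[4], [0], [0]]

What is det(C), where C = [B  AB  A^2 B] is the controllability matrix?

AB = [[16], [-12], [-12]]
A^2B = [[64], [-84], [-96]]
Controllability matrix C = [B  AB  A^2B] = [[4, 16, 64], [0, -12, -84], [0, -12, -96]]
Expanding along the first row, det(C) = 4·((-12)·(-96) - (-84)·(-12)) - 16·(0·(-96) - (-84)·0) + 64·(0·(-12) - (-12)·0) = 4·144 - 16·0 + 64·0 = 576
Since det(C) ≠ 0, rank(C) = 3 and the system is completely controllable.

576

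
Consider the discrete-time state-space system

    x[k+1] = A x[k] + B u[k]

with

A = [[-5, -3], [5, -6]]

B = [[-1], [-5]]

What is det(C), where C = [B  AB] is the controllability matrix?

75

AB = [[20], [25]]
Controllability matrix C = [B  AB] = [[-1, 20], [-5, 25]]
det(C) = (-1)·25 - 20·(-5) = -25 - (-100) = 75
Since det(C) ≠ 0, rank(C) = 2 and the system is completely controllable.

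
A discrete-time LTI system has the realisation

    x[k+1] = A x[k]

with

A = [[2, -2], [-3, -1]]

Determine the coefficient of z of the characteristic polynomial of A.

For a 2×2 matrix, det(zI - A) = z^2 - (tr A)z + det A.
tr A = 1, det A = -8.
So p(z) = z^2 - z - 8.
The coefficient of z is -1.

-1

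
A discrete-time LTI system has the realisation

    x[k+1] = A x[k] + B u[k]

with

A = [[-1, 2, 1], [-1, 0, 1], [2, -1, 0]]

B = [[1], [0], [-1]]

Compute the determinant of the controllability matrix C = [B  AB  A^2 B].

AB = [[-2], [-2], [2]]
A^2B = [[0], [4], [-2]]
Controllability matrix C = [B  AB  A^2B] = [[1, -2, 0], [0, -2, 4], [-1, 2, -2]]
Expanding along the first row, det(C) = 1·((-2)·(-2) - 4·2) - (-2)·(0·(-2) - 4·(-1)) + 0·(0·2 - (-2)·(-1)) = 1·(-4) - (-2)·4 + 0·(-2) = 4
Since det(C) ≠ 0, rank(C) = 3 and the system is completely controllable.

4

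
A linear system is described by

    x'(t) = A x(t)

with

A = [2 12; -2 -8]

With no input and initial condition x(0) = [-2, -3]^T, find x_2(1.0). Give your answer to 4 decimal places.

0.8812

det(sI - A) = s^2 - (tr A)s + det A, with tr A = 2 + (-8) = -6 and det A = 2·(-8) - 12·(-2) = -16 - (-24) = 8.
So p(s) = det(sI - A) = s^2 + 6s + 8.
Factor s^2 + 6s + 8: two numbers with sum -6 and product 8 are -2 and -4, so s^2 + 6s + 8 = (s + 2)(s + 4).
Hence p(s) = (s + 2) (s + 4), with roots -4, -2.
The eigenvalues -4, -2 are distinct and real, so A is diagonalisable and x(t) = e^{At} x(0) = V diag(e^{λ_i t}) V^{-1} x(0), where the columns of V are the eigenvectors.
λ = -4: A - (-4)I = [[6, 12], [-2, -4]]. Row 1 gives 6·v1 + 12·v2 = 0, so take v_1 = [-2, 1]^T.
λ = -2: A - (-2)I = [[4, 12], [-2, -6]]. Row 1 gives 4·v1 + 12·v2 = 0, so take v_2 = [-3, 1]^T.
V = [v_1 v_2] = [[-2, -3], [1, 1]] has det V = 1, so V^{-1} = adj(V)/det V = [[1, 3], [-1, -2]].
Modal coordinates z(0) = V^{-1} x(0): 1·(-2) + 3·(-3) = -11; (-1)·(-2) + (-2)·(-3) = 8; so z(0) = [-11, 8]^T.
x_2(t) = Σ_i (v_i)_2 · z_i(0) · e^{λ_i t} (row 2 of V times the modal terms).
x_2(1.0) = 1·(-11)·e^{-4·1.0} + 1·8·e^{-2·1.0} = (-11)·0.018316 + 8·0.135335 = 0.8812.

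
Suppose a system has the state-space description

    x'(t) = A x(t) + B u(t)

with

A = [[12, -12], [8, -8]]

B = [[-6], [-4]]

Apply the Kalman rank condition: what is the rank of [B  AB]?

1

AB = [[-24], [-16]]
Controllability matrix C = [B  AB] = [[-6, -24], [-4, -16]]
Every column of C is a scalar multiple of column 1 = [-6, -4] (multipliers 1, 4), so the columns span a one-dimensional space.
C ≠ 0, hence rank(C) = 1.
rank(C) = 1 < n = 2, so the pair (A, B) is not completely controllable.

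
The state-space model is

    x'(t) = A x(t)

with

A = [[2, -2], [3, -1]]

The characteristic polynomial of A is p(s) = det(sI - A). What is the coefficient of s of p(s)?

For a 2×2 matrix, det(sI - A) = s^2 - (tr A)s + det A.
tr A = 1, det A = 4.
So p(s) = s^2 - s + 4.
The coefficient of s is -1.

-1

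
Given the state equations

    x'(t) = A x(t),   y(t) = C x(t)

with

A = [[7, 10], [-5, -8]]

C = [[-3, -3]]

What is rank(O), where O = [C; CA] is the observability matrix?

CA = [[-6, -6]]
Observability matrix O = [C; CA] = [[-3, -3], [-6, -6]]
Every row of O is a scalar multiple of row 1 = [-3, -3] (multipliers 1, 2), so the rows span a one-dimensional space.
O ≠ 0, hence rank(O) = 1.
rank(O) = 1 < n = 2, so the pair (A, C) is not completely observable.

1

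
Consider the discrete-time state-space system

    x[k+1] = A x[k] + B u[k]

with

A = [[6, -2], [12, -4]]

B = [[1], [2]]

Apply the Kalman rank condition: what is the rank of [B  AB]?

AB = [[2], [4]]
Controllability matrix C = [B  AB] = [[1, 2], [2, 4]]
Every column of C is a scalar multiple of column 1 = [1, 2] (multipliers 1, 2), so the columns span a one-dimensional space.
C ≠ 0, hence rank(C) = 1.
rank(C) = 1 < n = 2, so the pair (A, B) is not completely controllable.

1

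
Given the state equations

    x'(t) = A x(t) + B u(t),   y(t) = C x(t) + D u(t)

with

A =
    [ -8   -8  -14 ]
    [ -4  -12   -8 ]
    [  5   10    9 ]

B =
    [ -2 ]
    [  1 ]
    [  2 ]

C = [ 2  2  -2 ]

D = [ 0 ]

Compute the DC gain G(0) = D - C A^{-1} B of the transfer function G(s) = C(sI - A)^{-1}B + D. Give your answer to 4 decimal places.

G(0) = C(-A)^{-1}B + D = -C A^{-1} B + D.
det A = -24, so A^{-1} = (1/-24)·adj(A) = [[7/6, 17/6, 13/3], [1/6, 1/12, 1/3], [-5/6, -5/3, -8/3]]
A^{-1} B = [55/6, 5/12, -16/3]^T
C A^{-1} B = 179/6
G(0) = D - C A^{-1} B = 0 - (179/6) = -179/6 ≈ -29.8333

-29.8333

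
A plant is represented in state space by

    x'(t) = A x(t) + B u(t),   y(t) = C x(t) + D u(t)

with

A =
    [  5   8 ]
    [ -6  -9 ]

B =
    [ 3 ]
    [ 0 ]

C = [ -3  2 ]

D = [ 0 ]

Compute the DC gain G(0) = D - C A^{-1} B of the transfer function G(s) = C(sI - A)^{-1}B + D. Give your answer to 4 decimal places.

G(0) = C(-A)^{-1}B + D = -C A^{-1} B + D.
det A = 3, so A^{-1} = (1/3)·adj(A) = [[-3, -8/3], [2, 5/3]]
A^{-1} B = [-9, 6]^T
C A^{-1} B = 39
G(0) = D - C A^{-1} B = 0 - (39) = -39

-39.0000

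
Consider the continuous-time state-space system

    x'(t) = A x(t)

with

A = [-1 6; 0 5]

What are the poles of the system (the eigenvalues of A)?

det(sI - A) = s^2 - (tr A)s + det A, with tr A = (-1) + 5 = 4 and det A = (-1)·5 - 6·0 = -5 - 0 = -5.
So p(s) = det(sI - A) = s^2 - 4s - 5.
Factor s^2 - 4s - 5: two numbers with sum 4 and product -5 are 5 and -1, so s^2 - 4s - 5 = (s - 5)(s + 1).
Hence p(s) = (s - 5) (s + 1), with roots -1, 5.
At least one eigenvalue has non-negative real part, so the system is not asymptotically stable.

-1, 5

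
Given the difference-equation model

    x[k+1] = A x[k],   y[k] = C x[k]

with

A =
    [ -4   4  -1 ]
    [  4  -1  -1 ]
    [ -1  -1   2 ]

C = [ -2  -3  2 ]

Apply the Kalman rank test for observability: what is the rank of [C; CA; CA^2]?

CA = [[-6, -7, 9]]
CA^2 = [[-13, -26, 31]]
Observability matrix O = [C; CA; CA^2] = [[-2, -3, 2], [-6, -7, 9], [-13, -26, 31]]
det(O) = (-2)·((-7)·31 - 9·(-26)) - (-3)·((-6)·31 - 9·(-13)) + 2·((-6)·(-26) - (-7)·(-13)) = (-2)·17 - (-3)·(-69) + 2·65 = -111 ≠ 0, so rank(O) = 3.
rank(O) = 3 = n, so the pair (A, C) is completely observable.

3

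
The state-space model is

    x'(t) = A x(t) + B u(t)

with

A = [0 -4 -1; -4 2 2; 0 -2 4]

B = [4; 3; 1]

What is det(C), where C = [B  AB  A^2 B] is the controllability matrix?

-36

AB = [[-13], [-8], [-2]]
A^2B = [[34], [32], [8]]
Controllability matrix C = [B  AB  A^2B] = [[4, -13, 34], [3, -8, 32], [1, -2, 8]]
Expanding along the first row, det(C) = 4·((-8)·8 - 32·(-2)) - (-13)·(3·8 - 32·1) + 34·(3·(-2) - (-8)·1) = 4·0 - (-13)·(-8) + 34·2 = -36
Since det(C) ≠ 0, rank(C) = 3 and the system is completely controllable.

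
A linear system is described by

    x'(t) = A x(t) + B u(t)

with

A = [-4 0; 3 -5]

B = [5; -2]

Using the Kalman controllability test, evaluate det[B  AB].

AB = [[-20], [25]]
Controllability matrix C = [B  AB] = [[5, -20], [-2, 25]]
det(C) = 5·25 - (-20)·(-2) = 125 - 40 = 85
Since det(C) ≠ 0, rank(C) = 2 and the system is completely controllable.

85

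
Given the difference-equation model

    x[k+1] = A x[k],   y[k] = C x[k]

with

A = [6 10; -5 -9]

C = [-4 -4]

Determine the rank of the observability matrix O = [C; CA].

1

CA = [[-4, -4]]
Observability matrix O = [C; CA] = [[-4, -4], [-4, -4]]
Every row of O is a scalar multiple of row 1 = [-4, -4] (multipliers 1, 1), so the rows span a one-dimensional space.
O ≠ 0, hence rank(O) = 1.
rank(O) = 1 < n = 2, so the pair (A, C) is not completely observable.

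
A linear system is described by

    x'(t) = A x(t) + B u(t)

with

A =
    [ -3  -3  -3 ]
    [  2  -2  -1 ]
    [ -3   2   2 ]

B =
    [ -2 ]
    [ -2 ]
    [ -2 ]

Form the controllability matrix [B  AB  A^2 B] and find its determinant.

-3520

AB = [[18], [2], [-2]]
A^2B = [[-54], [34], [-54]]
Controllability matrix C = [B  AB  A^2B] = [[-2, 18, -54], [-2, 2, 34], [-2, -2, -54]]
Expanding along the first row, det(C) = (-2)·(2·(-54) - 34·(-2)) - 18·((-2)·(-54) - 34·(-2)) + (-54)·((-2)·(-2) - 2·(-2)) = (-2)·(-40) - 18·176 + (-54)·8 = -3520
Since det(C) ≠ 0, rank(C) = 3 and the system is completely controllable.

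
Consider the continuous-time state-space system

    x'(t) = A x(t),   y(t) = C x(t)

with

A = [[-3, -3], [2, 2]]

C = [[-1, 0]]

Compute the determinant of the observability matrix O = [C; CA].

CA = [[3, 3]]
Observability matrix O = [C; CA] = [[-1, 0], [3, 3]]
det(O) = (-1)·3 - 0·3 = -3 - 0 = -3
Since det(O) ≠ 0, rank(O) = 2 and the system is completely observable.

-3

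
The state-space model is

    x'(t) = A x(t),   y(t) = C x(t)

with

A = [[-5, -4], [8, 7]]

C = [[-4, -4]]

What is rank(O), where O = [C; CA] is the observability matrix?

CA = [[-12, -12]]
Observability matrix O = [C; CA] = [[-4, -4], [-12, -12]]
Every row of O is a scalar multiple of row 1 = [-4, -4] (multipliers 1, 3), so the rows span a one-dimensional space.
O ≠ 0, hence rank(O) = 1.
rank(O) = 1 < n = 2, so the pair (A, C) is not completely observable.

1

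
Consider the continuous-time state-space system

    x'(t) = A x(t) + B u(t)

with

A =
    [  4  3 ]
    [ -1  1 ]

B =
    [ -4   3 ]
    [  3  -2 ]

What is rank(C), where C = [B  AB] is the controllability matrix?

AB = [[-7, 6], [7, -5]]
Controllability matrix C = [B  AB] = [[-4, 3, -7, 6], [3, -2, 7, -5]]
Take the 2×2 submatrix of C formed by columns 1, 2: [[-4, 3], [3, -2]]. Its determinant is (-4)·(-2) - 3·3 = 8 - 9 = -1 ≠ 0.
So rank(C) ≥ 2; since C has 2 rows, rank(C) = 2.
rank(C) = 2 = n, so the pair (A, B) is completely controllable.

2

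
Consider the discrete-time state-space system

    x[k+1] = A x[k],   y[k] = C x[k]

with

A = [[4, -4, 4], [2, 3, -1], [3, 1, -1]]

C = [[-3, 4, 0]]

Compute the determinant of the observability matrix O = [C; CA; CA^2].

CA = [[-4, 24, -16]]
CA^2 = [[-16, 72, -24]]
Observability matrix O = [C; CA; CA^2] = [[-3, 4, 0], [-4, 24, -16], [-16, 72, -24]]
Expanding along the first row, det(O) = (-3)·(24·(-24) - (-16)·72) - 4·((-4)·(-24) - (-16)·(-16)) + 0·((-4)·72 - 24·(-16)) = (-3)·576 - 4·(-160) + 0·96 = -1088
Since det(O) ≠ 0, rank(O) = 3 and the system is completely observable.

-1088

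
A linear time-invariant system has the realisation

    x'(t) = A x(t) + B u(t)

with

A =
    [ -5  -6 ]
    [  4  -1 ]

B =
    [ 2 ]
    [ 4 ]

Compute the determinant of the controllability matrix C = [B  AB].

144

AB = [[-34], [4]]
Controllability matrix C = [B  AB] = [[2, -34], [4, 4]]
det(C) = 2·4 - (-34)·4 = 8 - (-136) = 144
Since det(C) ≠ 0, rank(C) = 2 and the system is completely controllable.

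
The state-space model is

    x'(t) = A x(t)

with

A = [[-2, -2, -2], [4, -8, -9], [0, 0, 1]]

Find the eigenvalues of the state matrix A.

-6, -4, 1

det(sI - A) = s^3 - (tr A)s^2 + (M11 + M22 + M33)s - det A, where Mii is the 2×2 principal minor of A obtained by deleting row i and column i.
tr A = (-2) + (-8) + 1 = -9; M11 = (-8)·1 - (-9)·0 = -8 - 0 = -8; M22 = (-2)·1 - (-2)·0 = -2 - 0 = -2; M33 = (-2)·(-8) - (-2)·4 = 16 - (-8) = 24; sum of minors = 14.
det A = (-2)·((-8)·1 - (-9)·0) - (-2)·(4·1 - (-9)·0) + (-2)·(4·0 - (-8)·0) = (-2)·(-8) - (-2)·4 + (-2)·0 = 24.
So p(s) = det(sI - A) = s^3 + 9s^2 + 14s - 24.
Rational-root test: any integer root divides -24. Testing small divisors, s = 1 works: p(1) = 1 + 9 + 14 + (-24) = 0, so (s - 1) is a factor.
Dividing, p(s) = (s - 1)(s^2 + 10s + 24).
Factor s^2 + 10s + 24: two numbers with sum -10 and product 24 are -4 and -6, so s^2 + 10s + 24 = (s + 4)(s + 6).
Hence p(s) = (s - 1) (s + 4) (s + 6), with roots -6, -4, 1.
At least one eigenvalue has non-negative real part, so the system is not asymptotically stable.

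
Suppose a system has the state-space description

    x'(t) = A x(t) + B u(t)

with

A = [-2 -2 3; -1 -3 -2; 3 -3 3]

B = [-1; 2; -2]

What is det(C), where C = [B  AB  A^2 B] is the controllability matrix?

AB = [[-8], [-1], [-15]]
A^2B = [[-27], [41], [-66]]
Controllability matrix C = [B  AB  A^2B] = [[-1, -8, -27], [2, -1, 41], [-2, -15, -66]]
Expanding along the first row, det(C) = (-1)·((-1)·(-66) - 41·(-15)) - (-8)·(2·(-66) - 41·(-2)) + (-27)·(2·(-15) - (-1)·(-2)) = (-1)·681 - (-8)·(-50) + (-27)·(-32) = -217
Since det(C) ≠ 0, rank(C) = 3 and the system is completely controllable.

-217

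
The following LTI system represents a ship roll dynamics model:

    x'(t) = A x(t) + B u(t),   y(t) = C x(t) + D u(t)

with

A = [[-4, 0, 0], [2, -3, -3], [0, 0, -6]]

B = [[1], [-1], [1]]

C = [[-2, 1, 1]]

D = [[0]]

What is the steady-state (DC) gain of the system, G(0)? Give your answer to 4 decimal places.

G(0) = C(-A)^{-1}B + D = -C A^{-1} B + D.
det A = -72, so A^{-1} = (1/-72)·adj(A) = [[-1/4, 0, 0], [-1/6, -1/3, 1/6], [0, 0, -1/6]]
A^{-1} B = [-1/4, 1/3, -1/6]^T
C A^{-1} B = 2/3
G(0) = D - C A^{-1} B = 0 - (2/3) = -2/3 ≈ -0.6667

-0.6667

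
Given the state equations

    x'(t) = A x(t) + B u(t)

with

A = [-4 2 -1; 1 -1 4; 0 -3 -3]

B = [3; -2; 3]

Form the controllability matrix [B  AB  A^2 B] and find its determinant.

-3327

AB = [[-19], [17], [-3]]
A^2B = [[113], [-48], [-42]]
Controllability matrix C = [B  AB  A^2B] = [[3, -19, 113], [-2, 17, -48], [3, -3, -42]]
Expanding along the first row, det(C) = 3·(17·(-42) - (-48)·(-3)) - (-19)·((-2)·(-42) - (-48)·3) + 113·((-2)·(-3) - 17·3) = 3·(-858) - (-19)·228 + 113·(-45) = -3327
Since det(C) ≠ 0, rank(C) = 3 and the system is completely controllable.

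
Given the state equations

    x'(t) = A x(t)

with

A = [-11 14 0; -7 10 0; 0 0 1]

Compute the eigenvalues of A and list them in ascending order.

-4, 1, 3

det(sI - A) = s^3 - (tr A)s^2 + (M11 + M22 + M33)s - det A, where Mii is the 2×2 principal minor of A obtained by deleting row i and column i.
tr A = (-11) + 10 + 1 = 0; M11 = 10·1 - 0·0 = 10 - 0 = 10; M22 = (-11)·1 - 0·0 = -11 - 0 = -11; M33 = (-11)·10 - 14·(-7) = -110 - (-98) = -12; sum of minors = -13.
det A = (-11)·(10·1 - 0·0) - 14·((-7)·1 - 0·0) + 0·((-7)·0 - 10·0) = (-11)·10 - 14·(-7) + 0·0 = -12.
So p(s) = det(sI - A) = s^3 - 13s + 12.
Rational-root test: any integer root divides 12. Testing small divisors, s = 1 works: p(1) = 1 + 0 + (-13) + 12 = 0, so (s - 1) is a factor.
Dividing, p(s) = (s - 1)(s^2 + s - 12).
Factor s^2 + s - 12: two numbers with sum -1 and product -12 are 3 and -4, so s^2 + s - 12 = (s - 3)(s + 4).
Hence p(s) = (s - 3) (s - 1) (s + 4), with roots -4, 1, 3.
At least one eigenvalue has non-negative real part, so the system is not asymptotically stable.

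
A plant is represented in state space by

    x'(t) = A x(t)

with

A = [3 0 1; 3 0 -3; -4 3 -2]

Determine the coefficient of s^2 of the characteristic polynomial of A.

-1

Expand det(sI - A) for the 3×3 matrix.
p(s) = s^3 - s^2 + 7s - 36.
(Check: constant term = det(-A) = (-1)^3 det A = -36; coefficient of s^2 = -tr A = -1.)
The coefficient of s^2 is -1.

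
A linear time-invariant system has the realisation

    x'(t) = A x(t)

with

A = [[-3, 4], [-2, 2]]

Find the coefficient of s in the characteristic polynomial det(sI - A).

For a 2×2 matrix, det(sI - A) = s^2 - (tr A)s + det A.
tr A = -1, det A = 2.
So p(s) = s^2 + s + 2.
The coefficient of s is 1.

1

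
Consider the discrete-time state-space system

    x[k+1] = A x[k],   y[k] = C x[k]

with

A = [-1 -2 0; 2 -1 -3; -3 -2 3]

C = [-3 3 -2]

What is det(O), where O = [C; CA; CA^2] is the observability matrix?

CA = [[15, 7, -15]]
CA^2 = [[44, -7, -66]]
Observability matrix O = [C; CA; CA^2] = [[-3, 3, -2], [15, 7, -15], [44, -7, -66]]
Expanding along the first row, det(O) = (-3)·(7·(-66) - (-15)·(-7)) - 3·(15·(-66) - (-15)·44) + (-2)·(15·(-7) - 7·44) = (-3)·(-567) - 3·(-330) + (-2)·(-413) = 3517
Since det(O) ≠ 0, rank(O) = 3 and the system is completely observable.

3517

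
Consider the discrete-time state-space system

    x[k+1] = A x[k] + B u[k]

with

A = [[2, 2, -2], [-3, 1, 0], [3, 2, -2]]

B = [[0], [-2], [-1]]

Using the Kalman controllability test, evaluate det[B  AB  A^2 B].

24

AB = [[-2], [-2], [-2]]
A^2B = [[-4], [4], [-6]]
Controllability matrix C = [B  AB  A^2B] = [[0, -2, -4], [-2, -2, 4], [-1, -2, -6]]
Expanding along the first row, det(C) = 0·((-2)·(-6) - 4·(-2)) - (-2)·((-2)·(-6) - 4·(-1)) + (-4)·((-2)·(-2) - (-2)·(-1)) = 0·20 - (-2)·16 + (-4)·2 = 24
Since det(C) ≠ 0, rank(C) = 3 and the system is completely controllable.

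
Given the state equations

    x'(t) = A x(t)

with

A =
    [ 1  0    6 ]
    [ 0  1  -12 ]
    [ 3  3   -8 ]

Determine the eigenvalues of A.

det(sI - A) = s^3 - (tr A)s^2 + (M11 + M22 + M33)s - det A, where Mii is the 2×2 principal minor of A obtained by deleting row i and column i.
tr A = 1 + 1 + (-8) = -6; M11 = 1·(-8) - (-12)·3 = -8 - (-36) = 28; M22 = 1·(-8) - 6·3 = -8 - 18 = -26; M33 = 1·1 - 0·0 = 1 - 0 = 1; sum of minors = 3.
det A = 1·(1·(-8) - (-12)·3) - 0·(0·(-8) - (-12)·3) + 6·(0·3 - 1·3) = 1·28 - 0·36 + 6·(-3) = 10.
So p(s) = det(sI - A) = s^3 + 6s^2 + 3s - 10.
Rational-root test: any integer root divides -10. Testing small divisors, s = 1 works: p(1) = 1 + 6 + 3 + (-10) = 0, so (s - 1) is a factor.
Dividing, p(s) = (s - 1)(s^2 + 7s + 10).
Factor s^2 + 7s + 10: two numbers with sum -7 and product 10 are -2 and -5, so s^2 + 7s + 10 = (s + 2)(s + 5).
Hence p(s) = (s - 1) (s + 2) (s + 5), with roots -5, -2, 1.
At least one eigenvalue has non-negative real part, so the system is not asymptotically stable.

-5, -2, 1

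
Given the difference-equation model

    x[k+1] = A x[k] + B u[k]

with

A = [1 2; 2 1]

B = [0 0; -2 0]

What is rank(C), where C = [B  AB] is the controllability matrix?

2

AB = [[-4, 0], [-2, 0]]
Controllability matrix C = [B  AB] = [[0, 0, -4, 0], [-2, 0, -2, 0]]
Take the 2×2 submatrix of C formed by columns 1, 3: [[0, -4], [-2, -2]]. Its determinant is 0·(-2) - (-4)·(-2) = 0 - 8 = -8 ≠ 0.
So rank(C) ≥ 2; since C has 2 rows, rank(C) = 2.
rank(C) = 2 = n, so the pair (A, B) is completely controllable.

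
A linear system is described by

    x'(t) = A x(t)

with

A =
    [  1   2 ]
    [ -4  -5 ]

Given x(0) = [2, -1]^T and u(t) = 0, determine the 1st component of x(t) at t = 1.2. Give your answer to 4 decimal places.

det(sI - A) = s^2 - (tr A)s + det A, with tr A = 1 + (-5) = -4 and det A = 1·(-5) - 2·(-4) = -5 - (-8) = 3.
So p(s) = det(sI - A) = s^2 + 4s + 3.
Factor s^2 + 4s + 3: two numbers with sum -4 and product 3 are -1 and -3, so s^2 + 4s + 3 = (s + 1)(s + 3).
Hence p(s) = (s + 1) (s + 3), with roots -3, -1.
The eigenvalues -3, -1 are distinct and real, so A is diagonalisable and x(t) = e^{At} x(0) = V diag(e^{λ_i t}) V^{-1} x(0), where the columns of V are the eigenvectors.
λ = -3: A - (-3)I = [[4, 2], [-4, -2]]. Row 1 gives 4·v1 + 2·v2 = 0, so take v_1 = [-1, 2]^T.
λ = -1: A - (-1)I = [[2, 2], [-4, -4]]. Row 1 gives 2·v1 + 2·v2 = 0, so take v_2 = [-1, 1]^T.
V = [v_1 v_2] = [[-1, -1], [2, 1]] has det V = 1, so V^{-1} = adj(V)/det V = [[1, 1], [-2, -1]].
Modal coordinates z(0) = V^{-1} x(0): 1·2 + 1·(-1) = 1; (-2)·2 + (-1)·(-1) = -3; so z(0) = [1, -3]^T.
x_1(t) = Σ_i (v_i)_1 · z_i(0) · e^{λ_i t} (row 1 of V times the modal terms).
x_1(1.2) = (-1)·1·e^{-3·1.2} + (-1)·(-3)·e^{-1·1.2} = (-1)·0.027324 + 3·0.301194 = 0.8763.

0.8763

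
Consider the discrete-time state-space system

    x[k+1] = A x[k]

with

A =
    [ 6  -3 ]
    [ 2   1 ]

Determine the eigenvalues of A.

3, 4

det(zI - A) = z^2 - (tr A)z + det A, with tr A = 6 + 1 = 7 and det A = 6·1 - (-3)·2 = 6 - (-6) = 12.
So p(z) = det(zI - A) = z^2 - 7z + 12.
Factor z^2 - 7z + 12: two numbers with sum 7 and product 12 are 4 and 3, so z^2 - 7z + 12 = (z - 4)(z - 3).
Hence p(z) = (z - 4) (z - 3), with roots 3, 4.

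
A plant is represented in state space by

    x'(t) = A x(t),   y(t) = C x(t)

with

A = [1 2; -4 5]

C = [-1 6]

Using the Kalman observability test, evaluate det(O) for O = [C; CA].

CA = [[-25, 28]]
Observability matrix O = [C; CA] = [[-1, 6], [-25, 28]]
det(O) = (-1)·28 - 6·(-25) = -28 - (-150) = 122
Since det(O) ≠ 0, rank(O) = 2 and the system is completely observable.

122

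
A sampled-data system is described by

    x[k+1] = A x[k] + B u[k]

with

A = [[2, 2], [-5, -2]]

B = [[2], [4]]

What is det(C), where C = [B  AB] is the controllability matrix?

AB = [[12], [-18]]
Controllability matrix C = [B  AB] = [[2, 12], [4, -18]]
det(C) = 2·(-18) - 12·4 = -36 - 48 = -84
Since det(C) ≠ 0, rank(C) = 2 and the system is completely controllable.

-84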